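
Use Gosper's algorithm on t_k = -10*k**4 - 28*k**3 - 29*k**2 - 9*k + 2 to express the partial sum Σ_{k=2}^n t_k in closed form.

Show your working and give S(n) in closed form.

Ratio r(k) = (10*k**4 + 68*k**3 + 173*k**2 + 191*k + 74)/(10*k**4 + 28*k**3 + 29*k**2 + 9*k - 2).
Take A(k)=1, B(k)=1, C(k)=k**4 + 14*k**3/5 + 29*k**2/10 + 9*k/10 - 1/5.
Need (1)·f(k+1) − (1)·f(k) = k**4 + 14*k**3/5 + 29*k**2/10 + 9*k/10 - 1/5.
Bound: deg f ≤ 5.
Solving with deg f ≤ 5: f(k) = k*(k + 1)*(2*k**3 - k - 2)/10.
Then R = B(k−1)f/C = k*(2*k**3 - k - 2)/(10*k**3 + 18*k**2 + 11*k - 2), so s_k = R(k)·t_k = k*(-2*k**4 - 2*k**3 + k**2 + 3*k + 2).
s_(k+1) − s_k = -10*k**4 - 28*k**3 - 29*k**2 - 9*k + 2 = t_k.
s_(n+1) = -2*n**5 - 12*n**4 - 27*n**3 - 26*n**2 - 7*n + 2 and s_(2) = -72, so S(n) = -2*n**5 - 12*n**4 - 27*n**3 - 26*n**2 - 7*n + 74.

S(n) = -2*n**5 - 12*n**4 - 27*n**3 - 26*n**2 - 7*n + 74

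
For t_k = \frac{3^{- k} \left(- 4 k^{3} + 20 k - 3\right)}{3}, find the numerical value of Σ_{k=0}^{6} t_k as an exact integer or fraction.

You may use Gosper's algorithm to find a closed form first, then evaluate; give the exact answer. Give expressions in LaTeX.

Σ = -1189/729

t_(k+1)/t_k = (-20*k + 4*(k + 1)**3 - 17)/(3*(4*k**3 - 20*k + 3)).
Take A(k)=1/3, B(k)=1, C(k)=k**3 - 5*k + 3/4.
Need (1/3)·f(k+1) − (1)·f(k) = k**3 - 5*k + 3/4.
Bound: deg f ≤ 3.
Coefficient equations give f(k) = -3*(2*k**3 + 3*k**2 - 4*k + 2)/4.
Then R = B(k−1)f/C = -3*(2*k**3 + 3*k**2 - 4*k + 2)/(4*k**3 - 20*k + 3), so s_k = R(k)·t_k = (2*k**3 + 3*k**2 - 4*k + 2)/3**k.
Verify: (-4*k**3 + 20*k - 3)/(3*3**k) matches t_k.
Σ_(k=0)^(6) t_k = s_(7) − s_(0) = 269/729 − (2) = -1189/729.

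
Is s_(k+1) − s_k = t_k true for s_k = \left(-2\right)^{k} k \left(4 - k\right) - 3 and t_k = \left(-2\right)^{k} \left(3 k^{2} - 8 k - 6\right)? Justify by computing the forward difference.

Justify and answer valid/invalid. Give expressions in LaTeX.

s_(k+1) = 2*(-2)**k*(k - 3)*(k + 1) - 3
s_(k+1) − s_k = (-2)**k*(3*k**2 - 8*k - 6)
(s_(k+1) − s_k) − t_k = 0

valid; difference matches t_k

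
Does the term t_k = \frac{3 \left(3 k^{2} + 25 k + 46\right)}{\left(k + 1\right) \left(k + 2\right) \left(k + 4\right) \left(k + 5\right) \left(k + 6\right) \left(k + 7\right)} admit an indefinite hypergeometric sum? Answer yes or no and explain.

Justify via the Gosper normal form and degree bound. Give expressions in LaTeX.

Yes. s_k = \frac{k \left(k^{2} + 11 k + 34\right)}{8 \left(k^{3} + 11 k^{2} + 34 k + 24\right)}.

Step 1: r(k) = (k + 1)*(k + 4)*(25*k + 3*(k + 1)**2 + 71)/((k + 3)*(k + 8)*(3*k**2 + 25*k + 46)).
Take A(k)=k + 1, B(k)=k + 8, C(k)=k**3 + 34*k**2/3 + 121*k/3 + 46.
Key eq: (k + 1)·f(k+1) = (k + 7)·f(k) + (k**3 + 34*k**2/3 + 121*k/3 + 46).
From deg A=1, deg B=1, deg C=3: d=6.
Coefficient equations give f(k) = k*(k + 2)*(k + 3)*(k + 5)*(k**2 + 11*k + 34)/72.
Get s_k = R·t_k = k*(k**2 + 11*k + 34)/(8*(k**3 + 11*k**2 + 34*k + 24)) with R(k) = B(k−1)f(k)/C(k) = k*(k + 2)*(k + 5)*(k + 7)*(k**2 + 11*k + 34)/(24*(3*k**2 + 25*k + 46)).
Verify: 3*(3*k**2 + 25*k + 46)/(k**6 + 25*k**5 + 247*k**4 + 1219*k**3 + 3112*k**2 + 3796*k + 1680) matches t_k.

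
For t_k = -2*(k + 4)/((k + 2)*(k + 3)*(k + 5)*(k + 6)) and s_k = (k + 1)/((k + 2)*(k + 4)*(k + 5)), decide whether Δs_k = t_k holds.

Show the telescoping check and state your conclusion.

s_(k+1) = (k + 2)/((k + 3)*(k + 5)*(k + 6))
s_(k+1) − s_k = (-2*k**2 - 7*k - 2)/(k**5 + 20*k**4 + 155*k**3 + 580*k**2 + 1044*k + 720)
(s_(k+1) − s_k) − t_k = 3*(3*k + 10)/(k**5 + 20*k**4 + 155*k**3 + 580*k**2 + 1044*k + 720)

Invalid: residual 3*(3*k + 10)/(k**5 + 20*k**4 + 155*k**3 + 580*k**2 + 1044*k + 720) ≠ 0.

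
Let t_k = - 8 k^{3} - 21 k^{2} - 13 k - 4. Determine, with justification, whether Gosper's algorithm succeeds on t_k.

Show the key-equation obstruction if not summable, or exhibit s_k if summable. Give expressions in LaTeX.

Yes. s_k = k \left(- 2 k^{3} - 3 k^{2} + 2 k - 1\right).

Ratio r(k) = (8*k**3 + 45*k**2 + 79*k + 46)/(8*k**3 + 21*k**2 + 13*k + 4).
Normal form (A,B,C) = (1, 1, k**3 + 21*k**2/8 + 13*k/8 + 1/2).
Set up (1)·f(k+1) − (1)·f(k) − (k**3 + 21*k**2/8 + 13*k/8 + 1/2) = 0.
From deg A=0, deg B=0, deg C=3: d=4.
Match coefficients ⇒ f(k) = k*(2*k**3 + 3*k**2 - 2*k + 1)/8.
Certificate R = B(k−1)f/C = k*(2*k**3 + 3*k**2 - 2*k + 1)/(8*k**3 + 21*k**2 + 13*k + 4) gives s_k = k*(-2*k**3 - 3*k**2 + 2*k - 1).
s_(k+1) − s_k = -8*k**3 - 21*k**2 - 13*k - 4 = t_k.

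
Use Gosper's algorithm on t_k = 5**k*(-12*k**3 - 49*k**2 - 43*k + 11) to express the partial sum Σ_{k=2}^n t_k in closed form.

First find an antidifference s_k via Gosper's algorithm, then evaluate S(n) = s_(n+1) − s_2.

S(n) = -15*5**n*n**3 - 50*5**n*n**2 - 40*5**n*n + 15*5**n + 450

Compute t_(k+1)/t_k: get 5*(12*k**3 + 85*k**2 + 177*k + 93)/(12*k**3 + 49*k**2 + 43*k - 11).
Take A(k)=5, B(k)=1, C(k)=k**3 + 49*k**2/12 + 43*k/12 - 11/12.
Solve (5)·f(k+1) − (1)·f(k) = k**3 + 49*k**2/12 + 43*k/12 - 11/12.
Degrees (0,0,3) ⇒ d ≤ 3.
Solve for f: f(k) = (3*k**3 + k**2 - 3*k - 4)/12 (degree 3 ≤ 3).
Certificate R = B(k−1)f/C = (3*k**3 + k**2 - 3*k - 4)/(12*k**3 + 49*k**2 + 43*k - 11) gives s_k = 5**k*(-3*k**3 - k**2 + 3*k + 4).
s_(k+1) − s_k = 5**k*(-12*k**3 - 49*k**2 - 43*k + 11) = t_k.
Evaluate: s_(n+1) = 5**(n + 1)*(-3*n**3 - 10*n**2 - 8*n + 3); subtract s_(2) = -450 ⇒ S(n) = -15*5**n*n**3 - 50*5**n*n**2 - 40*5**n*n + 15*5**n + 450.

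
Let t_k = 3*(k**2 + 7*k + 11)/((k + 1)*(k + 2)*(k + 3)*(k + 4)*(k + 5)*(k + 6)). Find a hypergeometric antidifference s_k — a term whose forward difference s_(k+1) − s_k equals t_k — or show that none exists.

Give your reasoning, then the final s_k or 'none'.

t_(k+1)/t_k = (k + 1)*(7*k + (k + 1)**2 + 18)/((k + 7)*(k**2 + 7*k + 11)).
So A=k + 1 and B=k + 7, with C=k**2 + 7*k + 11.
f must satisfy (k + 1)·f(k+1) − (k + 6)·f(k) = k**2 + 7*k + 11.
deg f ≤ 5 (via 1,1,2).
Coefficient equations give f(k) = k*(k + 2)*(k + 4)*(k**2 + 9*k + 23)/45.
Get s_k = R·t_k = k*(k**2 + 9*k + 23)/(15*(k**3 + 9*k**2 + 23*k + 15)) with R(k) = B(k−1)f(k)/C(k) = k*(k + 2)*(k + 4)*(k + 6)*(k**2 + 9*k + 23)/(45*(k**2 + 7*k + 11)).
Verify: 3*(k**2 + 7*k + 11)/(k**6 + 21*k**5 + 175*k**4 + 735*k**3 + 1624*k**2 + 1764*k + 720) matches t_k.

s_k = k*(k**2 + 9*k + 23)/(15*(k**3 + 9*k**2 + 23*k + 15))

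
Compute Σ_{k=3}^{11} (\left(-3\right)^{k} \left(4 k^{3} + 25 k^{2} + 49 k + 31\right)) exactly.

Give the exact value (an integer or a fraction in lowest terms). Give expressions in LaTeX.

Σ = -1250482725

The ratio is 3*(-4*k**3 - 37*k**2 - 111*k - 109)/(4*k**3 + 25*k**2 + 49*k + 31).
So A=-3 and B=1, with C=k**3 + 25*k**2/4 + 49*k/4 + 31/4.
Need (-3)·f(k+1) − (1)·f(k) = k**3 + 25*k**2/4 + 49*k/4 + 31/4.
d = 3 from the (0,0,3) case.
Solve for f: f(k) = -(k + 1)*(k**2 + 3*k + 1)/4 (degree 3 ≤ 3).
So s_k = (B(k−1)f/C)·t_k = (-(k + 1)*(k**2 + 3*k + 1)/(4*k**3 + 25*k**2 + 49*k + 31))·t_k = (-3)**k*(-k**3 - 4*k**2 - 4*k - 1).
Check: Δs_k = (-3)**k*(4*k**3 + 25*k**2 + 49*k + 31). ✓
Evaluate s at k=12 and k=3: -1250480673 and 2052; difference -1250482725.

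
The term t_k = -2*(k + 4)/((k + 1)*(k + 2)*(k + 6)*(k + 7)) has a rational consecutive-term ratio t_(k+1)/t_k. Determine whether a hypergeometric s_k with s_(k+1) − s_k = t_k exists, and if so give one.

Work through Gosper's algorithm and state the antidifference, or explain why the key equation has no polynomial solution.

s_k = k*(-k - 7)/(6*(k**2 + 7*k + 6))

t_(k+1)/t_k = (k + 1)*(k + 5)*(k + 6)/((k + 3)*(k + 4)*(k + 8)).
Gosper form: A/B · C(k+1)/C(k) with A=k + 1, B=k + 8, C=k**4 + 16*k**3 + 95*k**2 + 248*k + 240.
Set up (k + 1)·f(k+1) − (k + 7)·f(k) − (k**4 + 16*k**3 + 95*k**2 + 248*k + 240) = 0.
deg f ≤ 6 (via 1,1,4).
Solving with deg f ≤ 6: f(k) = k*(k + 2)*(k + 3)*(k + 4)*(k + 5)*(k + 7)/12.
So s_k = (B(k−1)f/C)·t_k = (k*(k + 2)*(k + 7)**2/(12*(k + 4)))·t_k = k*(-k - 7)/(6*(k**2 + 7*k + 6)).
Verify: 2*(-k - 4)/(k**4 + 16*k**3 + 83*k**2 + 152*k + 84) matches t_k.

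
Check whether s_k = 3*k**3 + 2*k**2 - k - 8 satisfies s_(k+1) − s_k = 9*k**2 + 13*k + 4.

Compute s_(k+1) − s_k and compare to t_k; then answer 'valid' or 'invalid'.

Valid: the claim telescopes to t_k.

s_(k+1) = 3*k**3 + 11*k**2 + 12*k - 4
s_(k+1) − s_k = 9*k**2 + 13*k + 4
(s_(k+1) − s_k) − t_k = 0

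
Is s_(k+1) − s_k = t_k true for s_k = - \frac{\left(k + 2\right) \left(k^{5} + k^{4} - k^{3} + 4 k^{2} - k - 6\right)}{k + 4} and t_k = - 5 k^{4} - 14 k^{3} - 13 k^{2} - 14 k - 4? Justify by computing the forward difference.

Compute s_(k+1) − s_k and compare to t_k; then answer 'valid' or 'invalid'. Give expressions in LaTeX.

Invalid: residual \frac{2 \left(4 k^{5} + 33 k^{4} + 70 k^{3} + 62 k^{2} + 61 k + 22\right)}{k^{2} + 9 k + 20} ≠ 0.

s_(k+1) = (k + 3)*(k - (k + 1)**5 - (k + 1)**4 + (k + 1)**3 - 4*(k + 1)**2 + 7)/(k + 5)
s_(k+1) − s_k = (-5*k**6 - 51*k**5 - 173*k**4 - 271*k**3 - 266*k**2 - 194*k - 36)/(k**2 + 9*k + 20)
(s_(k+1) − s_k) − t_k = 2*(4*k**5 + 33*k**4 + 70*k**3 + 62*k**2 + 61*k + 22)/(k**2 + 9*k + 20)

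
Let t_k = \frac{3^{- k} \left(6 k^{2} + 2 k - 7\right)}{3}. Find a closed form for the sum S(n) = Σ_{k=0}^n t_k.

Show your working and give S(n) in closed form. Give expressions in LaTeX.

S(n) = 3^{- n - 1} \left(- 3 n^{2} - 10 n - 7\right)

Compute t_(k+1)/t_k: get (6*k**2 + 14*k + 1)/(3*(6*k**2 + 2*k - 7)).
Gosper form: A/B · C(k+1)/C(k) with A=1/3, B=1, C=k**2 + k/3 - 7/6.
f must satisfy (1/3)·f(k+1) − (1)·f(k) = k**2 + k/3 - 7/6.
Degrees (0,0,2) ⇒ d ≤ 2.
Coefficient equations give f(k) = -k*(3*k + 4)/2.
So s_k = (B(k−1)f/C)·t_k = (-3*k*(3*k + 4)/(6*k**2 + 2*k - 7))·t_k = k*(-3*k - 4)/3**k.
Δs = (6*k**2 + 2*k - 7)/(3*3**k), as required.
Evaluate: s_(n+1) = 3**(-n - 1)*(-3*n**2 - 10*n - 7); subtract s_(0) = 0 ⇒ S(n) = 3**(-n - 1)*(-3*n**2 - 10*n - 7).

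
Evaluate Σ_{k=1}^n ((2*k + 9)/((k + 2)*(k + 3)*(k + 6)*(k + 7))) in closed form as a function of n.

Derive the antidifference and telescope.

S(n) = n*(n + 10)/(21*(n**2 + 10*n + 21))

Step 1: r(k) = (k + 2)*(k + 6)*(2*k + 11)/((k + 4)*(k + 8)*(2*k + 9)).
Gosper form: A/B · C(k+1)/C(k) with A=k + 2, B=k + 8, C=k**3 + 27*k**2/2 + 121*k/2 + 90.
Solve (k + 2)·f(k+1) − (k + 7)·f(k) = k**3 + 27*k**2/2 + 121*k/2 + 90.
Bound: deg f ≤ 5.
Solving with deg f ≤ 5: f(k) = k*(k + 3)*(k + 4)*(k + 5)*(k + 8)/24.
Get s_k = R·t_k = k*(k + 8)/(12*(k**2 + 8*k + 12)) with R(k) = B(k−1)f(k)/C(k) = k*(k + 3)*(k + 7)*(k + 8)/(12*(2*k + 9)).
s_(k+1) − s_k = (2*k + 9)/(k**4 + 18*k**3 + 113*k**2 + 288*k + 252) = t_k.
Σ_(k=1)^n t_k = s_(n+1) − s_(1) = ((n**2 + 10*n + 9)/(12*(n**2 + 10*n + 21))) − (1/28), i.e. n*(n + 10)/(21*(n**2 + 10*n + 21)).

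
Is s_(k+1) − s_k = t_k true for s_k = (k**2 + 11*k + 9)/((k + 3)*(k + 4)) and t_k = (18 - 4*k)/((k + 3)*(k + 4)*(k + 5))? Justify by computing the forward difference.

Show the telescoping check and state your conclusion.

s_(k+1) = (11*k + (k + 1)**2 + 20)/((k + 4)*(k + 5))
s_(k+1) − s_k = 2*(9 - 2*k)/(k**3 + 12*k**2 + 47*k + 60)
(s_(k+1) − s_k) − t_k = 0

valid (s_(k+1) − s_k reduces to t_k)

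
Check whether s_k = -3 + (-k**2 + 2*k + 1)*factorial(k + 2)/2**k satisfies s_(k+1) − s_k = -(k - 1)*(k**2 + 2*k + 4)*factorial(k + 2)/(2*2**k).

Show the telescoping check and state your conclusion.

s_(k+1) = 2**(-k - 1)*(2*k - (k + 1)**2 + 3)*factorial(k + 3) - 3
s_(k+1) − s_k = -(k - 1)*(k**2 + 2*k + 4)*factorial(k + 2)/(2*2**k)
(s_(k+1) − s_k) − t_k = 0

Valid — Δs_k = t_k.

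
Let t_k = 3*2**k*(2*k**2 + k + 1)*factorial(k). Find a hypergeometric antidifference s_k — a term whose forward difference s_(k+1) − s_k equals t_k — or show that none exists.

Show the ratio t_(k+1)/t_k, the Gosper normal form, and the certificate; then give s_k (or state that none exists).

Compute t_(k+1)/t_k: get 2*(k + 1)*(k + 2*(k + 1)**2 + 2)/(2*k**2 + k + 1).
Gosper form: A/B · C(k+1)/C(k) with A=2*k + 2, B=1, C=k**2 + k/2 + 1/2.
Solve (2*k + 2)·f(k+1) − (1)·f(k) = k**2 + k/2 + 1/2.
d = 1 from the (1,0,2) case.
A polynomial solution: f(k) = (k - 1)/2.
Certificate R = B(k−1)f/C = (k - 1)/(2*k**2 + k + 1) gives s_k = 3*2**k*(k - 1)*factorial(k).
Check: Δs_k = 3*2**k*(2*k**2 + k + 1)*factorial(k). ✓

s_k = 3*2**k*(k - 1)*factorial(k)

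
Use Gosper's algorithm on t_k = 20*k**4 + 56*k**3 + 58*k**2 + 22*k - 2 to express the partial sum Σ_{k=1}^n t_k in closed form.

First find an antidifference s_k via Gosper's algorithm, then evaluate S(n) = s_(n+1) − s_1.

S(n) = 2*n*(2*n**4 + 12*n**3 + 27*n**2 + 27*n + 9)

Compute t_(k+1)/t_k: get (10*k**4 + 68*k**3 + 173*k**2 + 193*k + 77)/(10*k**4 + 28*k**3 + 29*k**2 + 11*k - 1).
Normal form (A,B,C) = (1, 1, k**4 + 14*k**3/5 + 29*k**2/10 + 11*k/10 - 1/10).
f must satisfy (1)·f(k+1) − (1)·f(k) = k**4 + 14*k**3/5 + 29*k**2/10 + 11*k/10 - 1/10.
Degrees (0,0,4) ⇒ d ≤ 5.
A polynomial solution: f(k) = k*(2*k**4 + 2*k**3 - k**2 - 2*k - 2)/10.
So s_k = (B(k−1)f/C)·t_k = (k*(2*k**4 + 2*k**3 - k**2 - 2*k - 2)/(10*k**4 + 28*k**3 + 29*k**2 + 11*k - 1))·t_k = 2*k*(2*k**4 + 2*k**3 - k**2 - 2*k - 2).
Δs = 20*k**4 + 56*k**3 + 58*k**2 + 22*k - 2, as required.
Evaluate: s_(n+1) = 4*n**5 + 24*n**4 + 54*n**3 + 54*n**2 + 18*n - 2; subtract s_(1) = -2 ⇒ S(n) = 2*n*(2*n**4 + 12*n**3 + 27*n**2 + 27*n + 9).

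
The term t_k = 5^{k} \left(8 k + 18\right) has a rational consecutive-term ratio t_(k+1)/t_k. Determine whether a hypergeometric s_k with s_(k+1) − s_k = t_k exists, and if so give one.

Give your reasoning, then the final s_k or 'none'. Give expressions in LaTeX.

t_(k+1)/t_k = 5*(4*k + 13)/(4*k + 9).
Take A(k)=5, B(k)=1, C(k)=k + 9/4.
Key eq: (5)·f(k+1) = (1)·f(k) + (k + 9/4).
d = 1 from the (0,0,1) case.
Solve for f: f(k) = (k + 1)/4 (degree 1 ≤ 1).
Certificate R = B(k−1)f/C = (k + 1)/(4*k + 9) gives s_k = 2*5**k*(k + 1).
s_(k+1) − s_k = 5**k*(8*k + 18) = t_k.

s_k = 2 \cdot 5^{k} \left(k + 1\right)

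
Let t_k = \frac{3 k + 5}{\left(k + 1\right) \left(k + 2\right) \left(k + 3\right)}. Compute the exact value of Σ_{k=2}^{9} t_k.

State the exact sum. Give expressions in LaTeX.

Σ = 19/33

Ratio r(k) = (k + 1)*(3*k + 8)/((k + 4)*(3*k + 5)).
A = k + 1, B = k + 4, C = k + 5/3.
Key eq: (k + 1)·f(k+1) = (k + 3)·f(k) + (k + 5/3).
From deg A=1, deg B=1, deg C=1: d=2.
Coefficient equations give f(k) = k*(2*k + 3)/3.
Get s_k = R·t_k = k*(2*k + 3)/((k + 1)*(k + 2)) with R(k) = B(k−1)f(k)/C(k) = k*(k + 3)*(2*k + 3)/(3*k + 5).
s_(k+1) − s_k = (3*k + 5)/(k**3 + 6*k**2 + 11*k + 6) = t_k.
Telescoping: Σ = s_(10) − s_(2) = 115/66 − (7/6) = 19/33.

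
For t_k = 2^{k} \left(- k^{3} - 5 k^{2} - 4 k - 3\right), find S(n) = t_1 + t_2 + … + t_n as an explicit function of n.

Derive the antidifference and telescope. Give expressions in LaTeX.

S(n) = - 2 \cdot 2^{n} n^{3} - 4 \cdot 2^{n} n^{2} - 6 \cdot 2^{n} n - 2 \cdot 2^{n} + 2

Compute t_(k+1)/t_k: get 2*(k**3 + 8*k**2 + 17*k + 13)/(k**3 + 5*k**2 + 4*k + 3).
Normal form (A,B,C) = (2, 1, k**3 + 5*k**2 + 4*k + 3).
Set up (2)·f(k+1) − (1)·f(k) − (k**3 + 5*k**2 + 4*k + 3) = 0.
d = 3 from the (0,0,3) case.
Match coefficients ⇒ f(k) = k**3 - k**2 + 2*k - 1.
Get s_k = R·t_k = 2**k*(-k**3 + k**2 - 2*k + 1) with R(k) = B(k−1)f(k)/C(k) = (k**3 - k**2 + 2*k - 1)/(k**3 + 5*k**2 + 4*k + 3).
Verify: 2**k*(-k**3 - 5*k**2 - 4*k - 3) matches t_k.
Σ_(k=1)^n t_k = s_(n+1) − s_(1) = (2**(n + 1)*(-n**3 - 2*n**2 - 3*n - 1)) − (-2), i.e. -2*2**n*n**3 - 4*2**n*n**2 - 6*2**n*n - 2*2**n + 2.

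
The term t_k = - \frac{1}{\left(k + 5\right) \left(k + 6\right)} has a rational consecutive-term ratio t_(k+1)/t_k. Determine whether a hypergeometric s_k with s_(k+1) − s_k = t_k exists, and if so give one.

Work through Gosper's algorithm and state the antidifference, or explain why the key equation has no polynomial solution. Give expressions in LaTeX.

s_k = - \frac{k}{5 k + 25}

The ratio is (k + 5)/(k + 7).
Gosper form: A/B · C(k+1)/C(k) with A=k + 5, B=k + 7, C=1.
Need (k + 5)·f(k+1) − (k + 6)·f(k) = 1.
Degrees (1,1,0) ⇒ d ≤ 1.
Solve for f: f(k) = k/5 (degree 1 ≤ 1).
Get s_k = R·t_k = -k/(5*k + 25) with R(k) = B(k−1)f(k)/C(k) = k*(k + 6)/5.
s_(k+1) − s_k = -1/(k**2 + 11*k + 30) = t_k.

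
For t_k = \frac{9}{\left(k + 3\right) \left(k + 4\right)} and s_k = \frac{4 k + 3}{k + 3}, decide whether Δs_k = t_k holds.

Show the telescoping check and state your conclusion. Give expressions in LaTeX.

valid; difference matches t_k

s_(k+1) = (4*k + 7)/(k + 4)
s_(k+1) − s_k = 9/(k**2 + 7*k + 12)
(s_(k+1) − s_k) − t_k = 0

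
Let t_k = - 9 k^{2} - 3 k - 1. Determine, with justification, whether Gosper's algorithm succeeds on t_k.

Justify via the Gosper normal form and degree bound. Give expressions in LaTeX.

Step 1: r(k) = (9*k**2 + 21*k + 13)/(9*k**2 + 3*k + 1).
Take A(k)=1, B(k)=1, C(k)=k**2 + k/3 + 1/9.
Key eq: (1)·f(k+1) = (1)·f(k) + (k**2 + k/3 + 1/9).
From deg A=0, deg B=0, deg C=2: d=3.
Solving with deg f ≤ 3: f(k) = k*(3*k**2 - 3*k + 1)/9.
R(k) = B(k−1)·f(k)/C(k) = k*(3*k**2 - 3*k + 1)/(9*k**2 + 3*k + 1); s_k = R·t_k = k*(-3*k**2 + 3*k - 1).
s_(k+1) − s_k = -9*k**2 - 3*k - 1 = t_k.

Yes. s_k = k \left(- 3 k^{2} + 3 k - 1\right).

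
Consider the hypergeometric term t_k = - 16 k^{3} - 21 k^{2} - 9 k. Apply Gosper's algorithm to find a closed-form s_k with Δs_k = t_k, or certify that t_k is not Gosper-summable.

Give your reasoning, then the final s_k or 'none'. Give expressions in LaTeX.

Step 1: r(k) = (16*k**3 + 69*k**2 + 99*k + 46)/(k*(16*k**2 + 21*k + 9)).
Gosper form: A/B · C(k+1)/C(k) with A=1, B=1, C=k**3 + 21*k**2/16 + 9*k/16.
Need (1)·f(k+1) − (1)·f(k) = k**3 + 21*k**2/16 + 9*k/16.
Degrees (0,0,3) ⇒ d ≤ 4.
Coefficient equations give f(k) = k*(k - 1)*(4*k**2 + 3*k + 1)/16.
R(k) = B(k−1)·f(k)/C(k) = (k - 1)*(4*k**2 + 3*k + 1)/(16*k**2 + 21*k + 9); s_k = R·t_k = k*(-4*k**3 + k**2 + 2*k + 1).
Check: Δs_k = k*(-16*k**2 - 21*k - 9). ✓

s_k = k \left(- 4 k^{3} + k^{2} + 2 k + 1\right)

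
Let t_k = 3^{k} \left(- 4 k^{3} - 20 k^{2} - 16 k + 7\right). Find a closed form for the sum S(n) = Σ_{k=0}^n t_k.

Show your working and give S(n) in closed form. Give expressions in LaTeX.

Ratio r(k) = 3*(4*k**3 + 32*k**2 + 68*k + 33)/(4*k**3 + 20*k**2 + 16*k - 7).
Normal form (A,B,C) = (3, 1, k**3 + 5*k**2 + 4*k - 7/4).
Solve (3)·f(k+1) − (1)·f(k) = k**3 + 5*k**2 + 4*k - 7/4.
Degrees (0,0,3) ⇒ d ≤ 3.
Coefficient equations give f(k) = (2*k + 1)*(k**2 - 2)/4.
Certificate R = B(k−1)f/C = (2*k + 1)*(k**2 - 2)/(4*k**3 + 20*k**2 + 16*k - 7) gives s_k = 3**k*(-2*k**3 - k**2 + 4*k + 2).
Check: Δs_k = 3**k*(-4*k**3 - 20*k**2 - 16*k + 7). ✓
Σ_(k=0)^n t_k = s_(n+1) − s_(0) = (3**(n + 1)*(-2*n**3 - 7*n**2 - 4*n + 3)) − (2), i.e. -6*3**n*n**3 - 21*3**n*n**2 - 12*3**n*n + 9*3**n - 2.

S(n) = - 6 \cdot 3^{n} n^{3} - 21 \cdot 3^{n} n^{2} - 12 \cdot 3^{n} n + 9 \cdot 3^{n} - 2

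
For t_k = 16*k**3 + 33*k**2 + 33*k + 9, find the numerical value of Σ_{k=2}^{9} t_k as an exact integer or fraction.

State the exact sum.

Σ = 43280

Ratio r(k) = (16*k**3 + 81*k**2 + 147*k + 91)/(16*k**3 + 33*k**2 + 33*k + 9).
A = 1, B = 1, C = k**3 + 33*k**2/16 + 33*k/16 + 9/16.
Need (1)·f(k+1) − (1)·f(k) = k**3 + 33*k**2/16 + 33*k/16 + 9/16.
Bound: deg f ≤ 4.
Match coefficients ⇒ f(k) = k*(4*k**3 + 3*k**2 + 4*k - 2)/16.
Then R = B(k−1)f/C = k*(4*k**3 + 3*k**2 + 4*k - 2)/(16*k**3 + 33*k**2 + 33*k + 9), so s_k = R(k)·t_k = k*(4*k**3 + 3*k**2 + 4*k - 2).
Check: Δs_k = 16*k**3 + 33*k**2 + 33*k + 9. ✓
Σ_(k=2)^(9) t_k = s_(10) − s_(2) = 43380 − (100) = 43280.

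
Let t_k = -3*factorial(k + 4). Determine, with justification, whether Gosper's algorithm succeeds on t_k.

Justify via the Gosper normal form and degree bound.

No. Not Gosper-summable.

Compute t_(k+1)/t_k: get k + 5.
Take A(k)=k + 5, B(k)=1, C(k)=1.
Need (k + 5)·f(k+1) − (1)·f(k) = 1.
deg f ≤ -1 (via 1,0,0).
deg f ≤ -1 is impossible — no certificate.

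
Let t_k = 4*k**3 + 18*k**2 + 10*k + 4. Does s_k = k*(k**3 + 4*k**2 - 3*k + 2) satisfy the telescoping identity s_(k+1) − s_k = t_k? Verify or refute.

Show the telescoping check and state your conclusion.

s_(k+1) = k**4 + 8*k**3 + 15*k**2 + 12*k + 4
s_(k+1) − s_k = 4*k**3 + 18*k**2 + 10*k + 4
(s_(k+1) − s_k) − t_k = 0

Valid — Δs_k = t_k.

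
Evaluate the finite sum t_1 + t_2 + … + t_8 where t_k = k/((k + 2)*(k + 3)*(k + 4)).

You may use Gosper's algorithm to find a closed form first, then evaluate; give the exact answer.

Σ = 1/11

The ratio is (k + 1)*(k + 2)/(k*(k + 5)).
Gosper form: A/B · C(k+1)/C(k) with A=k + 2, B=k + 5, C=k.
Need (k + 2)·f(k+1) − (k + 4)·f(k) = k.
Degrees (1,1,1) ⇒ d ≤ 2.
Solving with deg f ≤ 2: f(k) = k*(k - 1)/6.
Get s_k = R·t_k = k*(k - 1)/(6*(k + 2)*(k + 3)) with R(k) = B(k−1)f(k)/C(k) = (k - 1)*(k + 4)/6.
Check: Δs_k = k/(k**3 + 9*k**2 + 26*k + 24). ✓
Evaluate s at k=9 and k=1: 1/11 and 0; difference 1/11.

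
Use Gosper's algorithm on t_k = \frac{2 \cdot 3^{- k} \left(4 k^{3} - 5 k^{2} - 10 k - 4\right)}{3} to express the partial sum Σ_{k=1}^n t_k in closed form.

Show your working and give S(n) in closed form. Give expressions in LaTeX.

S(n) = 3^{- n - 1} \left(- 3^{n} - 4 n^{3} - 13 n^{2} - 11 n + 1\right)

r(k) = (4*k**3 + 7*k**2 - 8*k - 15)/(3*(4*k**3 - 5*k**2 - 10*k - 4)) after simplifying.
So A=1/3 and B=1, with C=k**3 - 5*k**2/4 - 5*k/2 - 1.
Need (1/3)·f(k+1) − (1)·f(k) = k**3 - 5*k**2/4 - 5*k/2 - 1.
Degrees (0,0,3) ⇒ d ≤ 3.
Coefficient equations give f(k) = -3*(4*k**3 + k**2 - 3*k - 3)/8.
Get s_k = R·t_k = (-4*k**3 - k**2 + 3*k + 3)/3**k with R(k) = B(k−1)f(k)/C(k) = -3*(4*k**3 + k**2 - 3*k - 3)/(2*(4*k**3 - 5*k**2 - 10*k - 4)).
s_(k+1) − s_k = 2*(4*k**3 - 5*k**2 - 10*k - 4)/(3*3**k) = t_k.
Evaluate: s_(n+1) = 3**(-n - 1)*(-4*n**3 - 13*n**2 - 11*n + 1); subtract s_(1) = 1/3 ⇒ S(n) = 3**(-n - 1)*(-3**n - 4*n**3 - 13*n**2 - 11*n + 1).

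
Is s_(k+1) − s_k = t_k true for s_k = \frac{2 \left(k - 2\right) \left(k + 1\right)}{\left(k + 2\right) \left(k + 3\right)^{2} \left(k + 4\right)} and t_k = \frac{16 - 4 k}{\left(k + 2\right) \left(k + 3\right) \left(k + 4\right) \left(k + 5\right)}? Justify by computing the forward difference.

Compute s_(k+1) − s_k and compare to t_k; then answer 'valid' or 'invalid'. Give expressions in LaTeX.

Invalid: residual \frac{4 \left(3 k^{2} + k - 34\right)}{k^{6} + 21 k^{5} + 181 k^{4} + 819 k^{3} + 2050 k^{2} + 2688 k + 1440} ≠ 0.

s_(k+1) = 2*(k - 1)*(k + 2)/((k + 3)*(k + 4)**2*(k + 5))
s_(k+1) − s_k = 4*(-k**3 + 17*k + 14)/(k**6 + 21*k**5 + 181*k**4 + 819*k**3 + 2050*k**2 + 2688*k + 1440)
(s_(k+1) − s_k) − t_k = 4*(3*k**2 + k - 34)/(k**6 + 21*k**5 + 181*k**4 + 819*k**3 + 2050*k**2 + 2688*k + 1440)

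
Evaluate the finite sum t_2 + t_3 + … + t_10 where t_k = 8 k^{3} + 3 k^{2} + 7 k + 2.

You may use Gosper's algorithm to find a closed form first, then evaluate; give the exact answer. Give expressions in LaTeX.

r(k) = (8*k**3 + 27*k**2 + 37*k + 20)/(8*k**3 + 3*k**2 + 7*k + 2) after simplifying.
A = 1, B = 1, C = k**3 + 3*k**2/8 + 7*k/8 + 1/4.
Key eq: (1)·f(k+1) = (1)·f(k) + (k**3 + 3*k**2/8 + 7*k/8 + 1/4).
Bound: deg f ≤ 4.
Match coefficients ⇒ f(k) = k*(2*k**3 - 3*k**2 + 4*k - 1)/8.
R(k) = B(k−1)·f(k)/C(k) = k*(2*k**3 - 3*k**2 + 4*k - 1)/(8*k**3 + 3*k**2 + 7*k + 2); s_k = R·t_k = k*(2*k**3 - 3*k**2 + 4*k - 1).
Verify: 8*k**3 + 3*k**2 + 7*k + 2 matches t_k.
Sum = s_(11) − s_(2); s_(11) = 25762, s_(2) = 22 ⇒ 25740.

Σ = 25740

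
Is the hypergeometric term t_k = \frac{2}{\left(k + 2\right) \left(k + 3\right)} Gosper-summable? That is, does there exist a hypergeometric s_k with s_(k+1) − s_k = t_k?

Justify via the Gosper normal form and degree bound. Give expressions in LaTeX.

Yes. s_k = \frac{k}{k + 2}.

Ratio r(k) = (k + 2)/(k + 4).
Normal form (A,B,C) = (k + 2, k + 4, 1).
Key eq: (k + 2)·f(k+1) = (k + 3)·f(k) + (1).
From deg A=1, deg B=1, deg C=0: d=1.
Solving with deg f ≤ 1: f(k) = k/2.
Certificate R = B(k−1)f/C = k*(k + 3)/2 gives s_k = k/(k + 2).
Δs = 2/(k**2 + 5*k + 6), as required.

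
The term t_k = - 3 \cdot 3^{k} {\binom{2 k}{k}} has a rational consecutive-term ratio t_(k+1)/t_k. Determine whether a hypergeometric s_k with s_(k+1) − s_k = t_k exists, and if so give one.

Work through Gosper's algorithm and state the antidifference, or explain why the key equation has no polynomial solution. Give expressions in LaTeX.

Step 1: r(k) = 6*(2*k + 1)/(k + 1).
A = 12*k + 6, B = k + 1, C = 1.
Solve (12*k + 6)·f(k+1) − (k)·f(k) = 1.
Degrees (1,1,0) ⇒ d ≤ -1.
deg f ≤ -1 is impossible — no certificate.

none — t_k is not Gosper-summable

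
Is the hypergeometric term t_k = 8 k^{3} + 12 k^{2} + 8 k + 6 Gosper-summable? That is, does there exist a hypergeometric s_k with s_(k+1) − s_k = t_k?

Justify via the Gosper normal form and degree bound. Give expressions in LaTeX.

The ratio is (4*k**3 + 18*k**2 + 28*k + 17)/(4*k**3 + 6*k**2 + 4*k + 3).
A = 1, B = 1, C = k**3 + 3*k**2/2 + k + 3/4.
f must satisfy (1)·f(k+1) − (1)·f(k) = k**3 + 3*k**2/2 + k + 3/4.
Bound: deg f ≤ 4.
Coefficient equations give f(k) = k*(k**3 + 2)/4.
Then R = B(k−1)f/C = k*(k**3 + 2)/(4*k**3 + 6*k**2 + 4*k + 3), so s_k = R(k)·t_k = 2*k*(k**3 + 2).
Verify: 8*k**3 + 12*k**2 + 8*k + 6 matches t_k.

Yes. s_k = 2 k \left(k^{3} + 2\right).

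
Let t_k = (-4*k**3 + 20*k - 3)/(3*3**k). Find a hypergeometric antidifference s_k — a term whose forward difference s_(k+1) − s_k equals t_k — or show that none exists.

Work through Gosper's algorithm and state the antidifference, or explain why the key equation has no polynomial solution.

s_k = (2*k**3 + 3*k**2 - 4*k + 2)/3**k

r(k) = (-20*k + 4*(k + 1)**3 - 17)/(3*(4*k**3 - 20*k + 3)) after simplifying.
Gosper form: A/B · C(k+1)/C(k) with A=1/3, B=1, C=k**3 - 5*k + 3/4.
f must satisfy (1/3)·f(k+1) − (1)·f(k) = k**3 - 5*k + 3/4.
Degrees (0,0,3) ⇒ d ≤ 3.
A polynomial solution: f(k) = -3*(2*k**3 + 3*k**2 - 4*k + 2)/4.
R(k) = B(k−1)·f(k)/C(k) = -3*(2*k**3 + 3*k**2 - 4*k + 2)/(4*k**3 - 20*k + 3); s_k = R·t_k = (2*k**3 + 3*k**2 - 4*k + 2)/3**k.
Check: Δs_k = (-4*k**3 + 20*k - 3)/(3*3**k). ✓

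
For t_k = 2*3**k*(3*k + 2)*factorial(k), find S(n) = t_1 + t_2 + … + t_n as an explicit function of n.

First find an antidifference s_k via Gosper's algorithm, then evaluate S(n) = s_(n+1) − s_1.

Ratio r(k) = 3*(k + 1)*(3*k + 5)/(3*k + 2).
So A=3*k + 3 and B=1, with C=k + 2/3.
Solve (3*k + 3)·f(k+1) − (1)·f(k) = k + 2/3.
Degrees (1,0,1) ⇒ d ≤ 0.
Match coefficients ⇒ f(k) = 1/3.
Get s_k = R·t_k = 2*3**k*factorial(k) with R(k) = B(k−1)f(k)/C(k) = 1/(3*k + 2).
Check: Δs_k = 2*3**k*(3*k + 2)*factorial(k). ✓
Telescope: S(n) = s_(n+1) − s_(1) = 6*3**n*factorial(n + 1) − (6) = 6*3**n*factorial(n + 1) - 6.

S(n) = 6*3**n*factorial(n + 1) - 6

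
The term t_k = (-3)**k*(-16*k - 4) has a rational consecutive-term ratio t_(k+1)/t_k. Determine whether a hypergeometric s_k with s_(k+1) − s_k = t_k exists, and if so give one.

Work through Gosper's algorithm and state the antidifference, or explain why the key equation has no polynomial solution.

Step 1: r(k) = 3*(-4*k - 5)/(4*k + 1).
Take A(k)=-3, B(k)=1, C(k)=k + 1/4.
Key eq: (-3)·f(k+1) = (1)·f(k) + (k + 1/4).
From deg A=0, deg B=0, deg C=1: d=1.
A polynomial solution: f(k) = -(2*k - 1)/8.
R(k) = B(k−1)·f(k)/C(k) = -(2*k - 1)/(2*(4*k + 1)); s_k = R·t_k = (-3)**k*(4*k - 2).
Δs = (-3)**k*(-16*k - 4), as required.

s_k = (-3)**k*(4*k - 2)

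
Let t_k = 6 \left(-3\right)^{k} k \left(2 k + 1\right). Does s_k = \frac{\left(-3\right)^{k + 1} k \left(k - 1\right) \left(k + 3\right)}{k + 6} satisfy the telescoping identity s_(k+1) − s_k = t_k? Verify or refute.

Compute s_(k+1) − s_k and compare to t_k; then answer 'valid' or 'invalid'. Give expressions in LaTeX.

Invalid: residual \frac{\left(-3\right)^{k + 2} k \left(- 4 k^{2} - 27 k - 11\right)}{k^{2} + 13 k + 42} ≠ 0.

s_(k+1) = (-3)**(k + 2)*k*(k + 1)*(k + 4)/(k + 7)
s_(k+1) − s_k = 3*(-3)**k*k*(4*k**3 + 42*k**2 + 113*k + 51)/(k**2 + 13*k + 42)
(s_(k+1) − s_k) − t_k = (-3)**(k + 2)*k*(-4*k**2 - 27*k - 11)/(k**2 + 13*k + 42)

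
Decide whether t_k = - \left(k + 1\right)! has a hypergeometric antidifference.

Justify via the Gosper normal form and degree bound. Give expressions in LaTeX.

The ratio is k + 2.
A = k + 2, B = 1, C = 1.
Set up (k + 2)·f(k+1) − (1)·f(k) − (1) = 0.
Degrees (1,0,0) ⇒ d ≤ -1.
Bound -1 < 0, so the key equation has no polynomial solution.

No — negative degree bound, so no certificate f.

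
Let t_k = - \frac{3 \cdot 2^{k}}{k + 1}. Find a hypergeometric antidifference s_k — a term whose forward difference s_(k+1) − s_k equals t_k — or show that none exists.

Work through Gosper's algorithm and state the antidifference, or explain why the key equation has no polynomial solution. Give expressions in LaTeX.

no hypergeometric antidifference exists

Step 1: r(k) = 2*(k + 1)/(k + 2).
Factor: A=2*k + 2; B=k + 2; C=1.
Set up (2*k + 2)·f(k+1) − (k + 1)·f(k) − (1) = 0.
deg f ≤ -1 (via 1,1,0).
d = -1 < 0 ⇒ no nonzero polynomial f; not summable.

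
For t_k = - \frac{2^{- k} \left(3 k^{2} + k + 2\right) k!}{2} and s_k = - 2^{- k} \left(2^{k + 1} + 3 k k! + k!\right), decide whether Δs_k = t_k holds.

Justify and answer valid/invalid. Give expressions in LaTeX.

valid; difference matches t_k

s_(k+1) = -(4*2**k + 3*k**2*factorial(k) + 7*k*factorial(k) + 4*factorial(k))/(2*2**k)
s_(k+1) − s_k = -(3*k**2 + k + 2)*factorial(k)/(2*2**k)
(s_(k+1) − s_k) − t_k = 0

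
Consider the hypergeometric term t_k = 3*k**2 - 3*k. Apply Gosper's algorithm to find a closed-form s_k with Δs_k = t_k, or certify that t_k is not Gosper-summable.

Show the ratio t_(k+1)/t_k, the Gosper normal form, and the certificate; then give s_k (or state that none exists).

r(k) = (k + 1)/(k - 1) after simplifying.
Take A(k)=1, B(k)=1, C(k)=k**2 - k.
Need (1)·f(k+1) − (1)·f(k) = k**2 - k.
deg f ≤ 3 (via 0,0,2).
Solve for f: f(k) = k*(k - 2)*(k - 1)/3 (degree 3 ≤ 3).
R(k) = B(k−1)·f(k)/C(k) = (k - 2)/3; s_k = R·t_k = k*(k**2 - 3*k + 2).
s_(k+1) − s_k = 3*k*(k - 1) = t_k.

s_k = k*(k**2 - 3*k + 2)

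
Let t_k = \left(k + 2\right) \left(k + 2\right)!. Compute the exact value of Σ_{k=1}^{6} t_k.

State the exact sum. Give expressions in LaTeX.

Σ = 362874

Step 1: r(k) = (k + 3)**2/(k + 2).
Take A(k)=k + 3, B(k)=1, C(k)=k + 2.
Solve (k + 3)·f(k+1) − (1)·f(k) = k + 2.
Degrees (1,0,1) ⇒ d ≤ 0.
A polynomial solution: f(k) = 1.
Get s_k = R·t_k = factorial(k + 2) with R(k) = B(k−1)f(k)/C(k) = 1/(k + 2).
Δs = (k + 2)*factorial(k + 2), as required.
Sum = s_(7) − s_(1); s_(7) = 362880, s_(1) = 6 ⇒ 362874.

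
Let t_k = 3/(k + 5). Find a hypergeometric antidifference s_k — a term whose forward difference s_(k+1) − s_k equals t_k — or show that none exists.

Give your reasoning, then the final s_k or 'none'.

t_(k+1)/t_k = (k + 5)/(k + 6).
So A=k + 5 and B=k + 6, with C=1.
Key eq: (k + 5)·f(k+1) = (k + 5)·f(k) + (1).
d = 0 from the (1,1,0) case.
Write f(k) = c0. Then LHS − RHS = -1, requiring -1 = 0: contradictory. No certificate.

none (Gosper's algorithm certifies no s_k)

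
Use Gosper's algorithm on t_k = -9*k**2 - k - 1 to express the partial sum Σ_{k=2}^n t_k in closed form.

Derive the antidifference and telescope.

r(k) = (k + 9*(k + 1)**2 + 2)/(9*k**2 + k + 1) after simplifying.
Gosper form: A/B · C(k+1)/C(k) with A=1, B=1, C=k**2 + k/9 + 1/9.
Key eq: (1)·f(k+1) = (1)·f(k) + (k**2 + k/9 + 1/9).
From deg A=0, deg B=0, deg C=2: d=3.
Solve for f: f(k) = k*(3*k**2 - 4*k + 2)/9 (degree 3 ≤ 3).
Get s_k = R·t_k = k*(-3*k**2 + 4*k - 2) with R(k) = B(k−1)f(k)/C(k) = k*(3*k**2 - 4*k + 2)/(9*k**2 + k + 1).
s_(k+1) − s_k = -9*k**2 - k - 1 = t_k.
s_(n+1) = -3*n**3 - 5*n**2 - 3*n - 1 and s_(2) = -12, so S(n) = -3*n**3 - 5*n**2 - 3*n + 11.

S(n) = -3*n**3 - 5*n**2 - 3*n + 11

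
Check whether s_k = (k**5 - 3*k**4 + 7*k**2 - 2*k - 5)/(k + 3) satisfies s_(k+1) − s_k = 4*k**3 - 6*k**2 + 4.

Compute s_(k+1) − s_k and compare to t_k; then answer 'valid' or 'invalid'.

s_(k+1) = (k**5 + 2*k**4 - 2*k**3 - k**2 + 5*k - 2)/(k + 4)
s_(k+1) − s_k = 2*(2*k**5 + 8*k**4 - 7*k**3 - 12*k**2 + 13*k + 7)/(k**2 + 7*k + 12)
(s_(k+1) − s_k) − t_k = 2*(-3*k**4 - 10*k**3 + 22*k**2 - k - 17)/(k**2 + 7*k + 12)

Invalid: residual 2*(-3*k**4 - 10*k**3 + 22*k**2 - k - 17)/(k**2 + 7*k + 12) ≠ 0.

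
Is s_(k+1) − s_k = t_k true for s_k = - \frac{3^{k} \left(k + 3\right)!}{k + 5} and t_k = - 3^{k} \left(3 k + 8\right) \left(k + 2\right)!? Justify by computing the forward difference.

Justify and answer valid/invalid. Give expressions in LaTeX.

Invalid: residual \frac{2 \cdot 3^{k} \left(3 k^{2} + 23 k + 39\right) \left(k + 2\right)!}{\left(k + 5\right) \left(k + 6\right)} ≠ 0.

s_(k+1) = -3**(k + 1)*factorial(k + 4)/(k + 6)
s_(k+1) − s_k = -3**k*(3*k**2 + 26*k + 54)*factorial(k + 3)/((k + 5)*(k + 6))
(s_(k+1) − s_k) − t_k = 2*3**k*(3*k**2 + 23*k + 39)*factorial(k + 2)/((k + 5)*(k + 6))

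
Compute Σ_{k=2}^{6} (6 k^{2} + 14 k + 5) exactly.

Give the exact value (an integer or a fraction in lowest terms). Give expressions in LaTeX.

t_(k+1)/t_k = (6*k**2 + 26*k + 25)/(6*k**2 + 14*k + 5).
Factor: A=1; B=1; C=k**2 + 7*k/3 + 5/6.
Solve (1)·f(k+1) − (1)·f(k) = k**2 + 7*k/3 + 5/6.
deg f ≤ 3 (via 0,0,2).
Match coefficients ⇒ f(k) = k*(2*k**2 + 4*k - 1)/6.
Get s_k = R·t_k = k*(2*k**2 + 4*k - 1) with R(k) = B(k−1)f(k)/C(k) = k*(2*k**2 + 4*k - 1)/(6*k**2 + 14*k + 5).
Check: Δs_k = 6*k**2 + 14*k + 5. ✓
Evaluate s at k=7 and k=2: 875 and 30; difference 845.

Σ = 845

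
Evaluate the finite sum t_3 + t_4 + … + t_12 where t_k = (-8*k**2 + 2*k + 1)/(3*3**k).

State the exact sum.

Ratio r(k) = (8*k**2 + 14*k + 5)/(3*(8*k**2 - 2*k - 1)).
Factor: A=1/3; B=1; C=k**2 - k/4 - 1/8.
Solve (1/3)·f(k+1) − (1)·f(k) = k**2 - k/4 - 1/8.
From deg A=0, deg B=0, deg C=2: d=2.
Solving with deg f ≤ 2: f(k) = -3*(4*k**2 + 3*k + 3)/8.
So s_k = (B(k−1)f/C)·t_k = (-3*(4*k**2 + 3*k + 3)/((2*k - 1)*(4*k + 1)))·t_k = (4*k**2 + 3*k + 3)/3**k.
Δs = (-8*k**2 + 2*k + 1)/(3*3**k), as required.
Evaluate s at k=13 and k=3: 718/1594323 and 16/9; difference -2833634/1594323.

Σ = -2833634/1594323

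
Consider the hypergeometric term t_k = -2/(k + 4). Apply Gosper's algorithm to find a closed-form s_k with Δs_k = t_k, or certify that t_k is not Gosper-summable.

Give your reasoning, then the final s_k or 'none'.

not Gosper-summable; s_k does not exist

Step 1: r(k) = (k + 4)/(k + 5).
Take A(k)=k + 4, B(k)=k + 5, C(k)=1.
Solve (k + 4)·f(k+1) − (k + 4)·f(k) = 1.
Degrees (1,1,0) ⇒ d ≤ 0.
f = c0 ⇒ A·f(k+1) − B(k−1)·f(k) − C = -1. The system {-1 = 0} is inconsistent; no antidifference.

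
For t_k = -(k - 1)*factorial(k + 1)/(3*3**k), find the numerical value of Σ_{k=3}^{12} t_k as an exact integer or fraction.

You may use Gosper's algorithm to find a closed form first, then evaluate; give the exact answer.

Σ = -358752568/6561

Ratio r(k) = k*(k + 2)/(3*(k - 1)).
Factor: A=k/3 + 2/3; B=1; C=k - 1.
Need (k/3 + 2/3)·f(k+1) − (1)·f(k) = k - 1.
From deg A=1, deg B=0, deg C=1: d=0.
Coefficient equations give f(k) = 3.
R(k) = B(k−1)·f(k)/C(k) = 3/(k - 1); s_k = R·t_k = -factorial(k + 1)/3**k.
Verify: -(k - 1)*factorial(k + 1)/(3*3**k) matches t_k.
Sum = s_(13) − s_(3); s_(13) = -358758400/6561, s_(3) = -8/9 ⇒ -358752568/6561.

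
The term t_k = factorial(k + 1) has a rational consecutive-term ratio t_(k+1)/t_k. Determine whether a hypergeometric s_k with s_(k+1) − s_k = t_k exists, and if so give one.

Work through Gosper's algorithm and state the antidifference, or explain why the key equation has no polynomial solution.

The ratio is k + 2.
A = k + 2, B = 1, C = 1.
Key eq: (k + 2)·f(k+1) = (1)·f(k) + (1).
deg f ≤ -1 (via 1,0,0).
d = -1 < 0 ⇒ no nonzero polynomial f; not summable.

none — t_k is not Gosper-summable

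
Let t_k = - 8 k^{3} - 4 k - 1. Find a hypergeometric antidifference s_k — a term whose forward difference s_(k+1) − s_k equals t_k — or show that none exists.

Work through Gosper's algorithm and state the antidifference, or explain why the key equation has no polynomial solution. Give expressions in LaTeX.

s_k = k \left(- 2 k^{3} + 4 k^{2} - 4 k + 1\right)

Compute t_(k+1)/t_k: get (4*k + 8*(k + 1)**3 + 5)/(8*k**3 + 4*k + 1).
A = 1, B = 1, C = k**3 + k/2 + 1/8.
f must satisfy (1)·f(k+1) − (1)·f(k) = k**3 + k/2 + 1/8.
Degrees (0,0,3) ⇒ d ≤ 4.
Solve for f: f(k) = k*(2*k**3 - 4*k**2 + 4*k - 1)/8 (degree 4 ≤ 4).
Then R = B(k−1)f/C = k*(2*k**3 - 4*k**2 + 4*k - 1)/(8*k**3 + 4*k + 1), so s_k = R(k)·t_k = k*(-2*k**3 + 4*k**2 - 4*k + 1).
s_(k+1) − s_k = -8*k**3 - 4*k - 1 = t_k.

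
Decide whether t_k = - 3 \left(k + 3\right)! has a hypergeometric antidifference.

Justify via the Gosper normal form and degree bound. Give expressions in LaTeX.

No; the degree bound rules out any f.

The ratio is k + 4.
Take A(k)=k + 4, B(k)=1, C(k)=1.
Key eq: (k + 4)·f(k+1) = (1)·f(k) + (1).
Bound: deg f ≤ -1.
Negative degree bound (-1): no f exists, t_k not Gosper-summable.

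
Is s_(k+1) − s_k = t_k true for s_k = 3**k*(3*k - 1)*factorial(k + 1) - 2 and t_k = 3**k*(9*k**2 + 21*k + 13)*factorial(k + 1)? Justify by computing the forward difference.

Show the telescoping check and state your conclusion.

valid; difference matches t_k

s_(k+1) = 3**(k + 1)*(3*k + 2)*factorial(k + 2) - 2
s_(k+1) − s_k = 3**k*(9*k**2 + 21*k + 13)*factorial(k + 1)
(s_(k+1) − s_k) − t_k = 0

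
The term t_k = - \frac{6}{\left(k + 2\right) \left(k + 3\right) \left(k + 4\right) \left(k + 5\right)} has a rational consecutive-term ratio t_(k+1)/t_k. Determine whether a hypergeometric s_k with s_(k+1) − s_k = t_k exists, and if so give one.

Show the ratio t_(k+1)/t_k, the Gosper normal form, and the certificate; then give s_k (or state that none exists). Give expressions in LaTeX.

r(k) = (k + 2)/(k + 6) after simplifying.
Take A(k)=k + 2, B(k)=k + 6, C(k)=1.
Need (k + 2)·f(k+1) − (k + 5)·f(k) = 1.
deg f ≤ 3 (via 1,1,0).
Coefficient equations give f(k) = k*(k**2 + 9*k + 26)/72.
Get s_k = R·t_k = k*(-k**2 - 9*k - 26)/(12*(k + 2)*(k + 3)*(k + 4)) with R(k) = B(k−1)f(k)/C(k) = k*(k + 5)*(k**2 + 9*k + 26)/72.
s_(k+1) − s_k = -6/(k**4 + 14*k**3 + 71*k**2 + 154*k + 120) = t_k.

s_k = \frac{k \left(- k^{2} - 9 k - 26\right)}{12 \left(k + 2\right) \left(k + 3\right) \left(k + 4\right)}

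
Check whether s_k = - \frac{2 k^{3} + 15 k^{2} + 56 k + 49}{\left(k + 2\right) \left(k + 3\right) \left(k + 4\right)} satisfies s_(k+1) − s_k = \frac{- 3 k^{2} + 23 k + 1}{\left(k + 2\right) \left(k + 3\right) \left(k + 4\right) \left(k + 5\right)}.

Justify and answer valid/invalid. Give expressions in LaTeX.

s_(k+1) = (-56*k - 2*(k + 1)**3 - 15*(k + 1)**2 - 105)/((k + 3)*(k + 4)*(k + 5))
s_(k+1) − s_k = (-3*k**2 + 23*k + 1)/(k**4 + 14*k**3 + 71*k**2 + 154*k + 120)
(s_(k+1) − s_k) − t_k = 0

Valid — Δs_k = t_k.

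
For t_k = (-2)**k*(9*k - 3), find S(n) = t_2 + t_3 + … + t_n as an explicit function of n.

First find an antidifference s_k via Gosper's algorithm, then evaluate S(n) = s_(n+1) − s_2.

S(n) = 6*(-2)**n*n + 12

Ratio r(k) = 2*(-3*k - 2)/(3*k - 1).
Factor: A=-2; B=1; C=k - 1/3.
Need (-2)·f(k+1) − (1)·f(k) = k - 1/3.
deg f ≤ 1 (via 0,0,1).
Match coefficients ⇒ f(k) = -(k - 1)/3.
R(k) = B(k−1)·f(k)/C(k) = -(k - 1)/(3*k - 1); s_k = R·t_k = 3*(-2)**k*(1 - k).
Δs = (-2)**k*(9*k - 3), as required.
Σ_(k=2)^n t_k = s_(n+1) − s_(2) = (6*(-2)**n*n) − (-12), i.e. 6*(-2)**n*n + 12.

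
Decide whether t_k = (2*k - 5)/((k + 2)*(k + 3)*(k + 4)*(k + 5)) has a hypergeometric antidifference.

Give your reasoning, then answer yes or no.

t_(k+1)/t_k = (k + 2)*(2*k - 3)/((k + 6)*(2*k - 5)).
A = k + 2, B = k + 6, C = k - 5/2.
Set up (k + 2)·f(k+1) − (k + 5)·f(k) − (k - 5/2) = 0.
d = 3 from the (1,1,1) case.
Solving with deg f ≤ 3: f(k) = -k*(k**2 + 9*k + 50)/48.
So s_k = (B(k−1)f/C)·t_k = (-k*(k + 5)*(k**2 + 9*k + 50)/(24*(2*k - 5)))·t_k = k*(-k**2 - 9*k - 50)/(24*(k + 2)*(k + 3)*(k + 4)).
s_(k+1) − s_k = (2*k - 5)/(k**4 + 14*k**3 + 71*k**2 + 154*k + 120) = t_k.

Yes. s_k = k*(-k**2 - 9*k - 50)/(24*(k + 2)*(k + 3)*(k + 4)).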